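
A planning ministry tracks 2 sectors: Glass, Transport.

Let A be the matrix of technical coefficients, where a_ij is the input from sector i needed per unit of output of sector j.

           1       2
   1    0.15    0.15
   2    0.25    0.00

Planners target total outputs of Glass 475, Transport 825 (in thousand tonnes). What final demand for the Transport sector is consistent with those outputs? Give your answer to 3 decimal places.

I − A =
  [   0.85    -0.15]
  [  -0.25     1.00]
d = (I − A) x:
  d_1 = (+0.85)·475 + (-0.15)·825 = 280.000
  d_2 = (-0.25)·475 + (+1.00)·825 = 706.250

d_2 = 706.250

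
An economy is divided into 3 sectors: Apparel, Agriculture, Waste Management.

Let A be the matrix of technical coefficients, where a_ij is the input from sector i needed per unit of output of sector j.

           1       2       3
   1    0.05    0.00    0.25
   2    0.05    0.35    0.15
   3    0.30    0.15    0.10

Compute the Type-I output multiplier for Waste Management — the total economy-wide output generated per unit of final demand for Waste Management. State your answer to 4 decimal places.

m_3 = 1.9328

I − A =
  [   0.95     0.00    -0.25]
  [  -0.05     0.65    -0.15]
  [  -0.30    -0.15     0.90]
Cofactors of I−A, C_ij = (−1)^(i+j)·(minor ij) (rows/columns in the sector order above):
  C_11 = (0.65)(0.90) − (-0.15)(-0.15) = 0.5625
  C_12 = −[(-0.05)(0.90) − (-0.15)(-0.30)] = 0.0900
  C_13 = (-0.05)(-0.15) − (0.65)(-0.30) = 0.2025
  C_21 = −[(0.00)(0.90) − (-0.25)(-0.15)] = 0.0375
  C_22 = (0.95)(0.90) − (-0.25)(-0.30) = 0.7800
  C_23 = −[(0.95)(-0.15) − (0.00)(-0.30)] = 0.1425
  C_31 = (0.00)(-0.15) − (-0.25)(0.65) = 0.1625
  C_32 = −[(0.95)(-0.15) − (-0.25)(-0.05)] = 0.1550
  C_33 = (0.95)(0.65) − (0.00)(-0.05) = 0.6175
det(I−A) = Σ_j (I−A)_1j·C_1j = (0.95)(0.5625) + (0.00)(0.0900) + (-0.25)(0.2025) = 0.48375
adj(I−A) = Cᵀ =
  [ 0.5625   0.0375   0.1625]
  [ 0.0900   0.7800   0.1550]
  [ 0.2025   0.1425   0.6175]
(I − A)⁻¹ = adj(I−A) / det(I−A) ≈
  [   1.16279     0.07752     0.33592]
  [   0.18605     1.61240     0.32041]
  [   0.41860     0.29457     1.27649]
The output multiplier for sector j is the column-j sum of the Leontief inverse (I − A)⁻¹ = adj(I−A) / det(I−A).
Column 3 of adj(I−A): (0.1625, 0.1550, 0.6175); det(I−A) = 0.48375.
m_3 = (0.1625 + 0.1550 + 0.6175) / 0.48375 = 0.935 / 0.48375 ≈ 1.9328.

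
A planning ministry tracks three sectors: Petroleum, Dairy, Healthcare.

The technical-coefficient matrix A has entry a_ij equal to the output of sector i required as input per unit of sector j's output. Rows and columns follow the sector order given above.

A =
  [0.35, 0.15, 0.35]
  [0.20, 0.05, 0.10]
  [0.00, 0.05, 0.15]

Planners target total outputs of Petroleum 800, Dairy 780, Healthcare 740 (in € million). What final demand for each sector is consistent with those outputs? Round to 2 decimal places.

I − A =
  [   0.65    -0.15    -0.35]
  [  -0.20     0.95    -0.10]
  [   0.00    -0.05     0.85]
d = (I − A) x:
  d_1 = (+0.65)·800 + (-0.15)·780 + (-0.35)·740 = 144.00
  d_2 = (-0.20)·800 + (+0.95)·780 + (-0.10)·740 = 507.00
  d_3 = (+0.00)·800 + (-0.05)·780 + (+0.85)·740 = 590.00

d_1 = 144.00, d_2 = 507.00, d_3 = 590.00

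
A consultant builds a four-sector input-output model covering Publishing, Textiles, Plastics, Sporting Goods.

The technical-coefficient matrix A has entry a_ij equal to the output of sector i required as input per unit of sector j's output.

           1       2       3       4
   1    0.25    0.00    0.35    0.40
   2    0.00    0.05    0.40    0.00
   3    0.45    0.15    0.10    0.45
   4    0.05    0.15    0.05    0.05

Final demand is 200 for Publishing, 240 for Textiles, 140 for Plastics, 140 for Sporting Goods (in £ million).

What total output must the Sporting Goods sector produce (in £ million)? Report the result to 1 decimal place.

I − A =
  [   0.75     0.00    -0.35    -0.40]
  [   0.00     0.95    -0.40     0.00]
  [  -0.45    -0.15     0.90    -0.45]
  [  -0.05    -0.15    -0.05     0.95]
Compute the cofactors C_ij = (−1)^(i+j)·(3×3 minor ij) of I−A; the adjugate is their transpose:
adj(I−A) = Cᵀ =
  [ 0.706875   0.130500   0.358875   0.467625]
  [ 0.180000   0.439875   0.277000   0.207000]
  [ 0.427500   0.181500   0.657875   0.491625]
  [ 0.088125   0.085875   0.097250   0.446625]
det(I−A) = Σ_j (I−A)_1j·C_1j = (0.75)(0.706875) + (0.00)(0.180000) + (-0.35)(0.427500) + (-0.40)(0.088125) = 0.34528125
(I − A)⁻¹ = adj(I−A) / det(I−A) ≈
  [   2.0472     0.3780     1.0394     1.3543]
  [   0.5213     1.2740     0.8022     0.5995]
  [   1.2381     0.5257     1.9053     1.4238]
  [   0.2552     0.2487     0.2817     1.2935]
x = (I − A)⁻¹ d = adj(I−A)·d / det(I−A), with det(I−A) = 0.34528125:
  x_1 = (0.706875·200 + 0.130500·240 + 0.358875·140 + 0.467625·140) / 0.34528125 = 288.405 / 0.34528125 ≈ 835.3
  x_2 = (0.180000·200 + 0.439875·240 + 0.277000·140 + 0.207000·140) / 0.34528125 = 209.33 / 0.34528125 ≈ 606.3
  x_3 = (0.427500·200 + 0.181500·240 + 0.657875·140 + 0.491625·140) / 0.34528125 = 289.99 / 0.34528125 ≈ 839.9
  x_4 = (0.088125·200 + 0.085875·240 + 0.097250·140 + 0.446625·140) / 0.34528125 = 114.3775 / 0.34528125 ≈ 331.3

x_4 = 331.3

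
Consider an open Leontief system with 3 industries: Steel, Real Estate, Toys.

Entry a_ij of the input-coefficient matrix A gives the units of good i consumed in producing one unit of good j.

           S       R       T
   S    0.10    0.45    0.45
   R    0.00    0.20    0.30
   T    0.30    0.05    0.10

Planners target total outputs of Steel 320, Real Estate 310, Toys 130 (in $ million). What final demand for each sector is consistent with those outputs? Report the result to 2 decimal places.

I − A =
  [   0.90    -0.45    -0.45]
  [   0.00     0.80    -0.30]
  [  -0.30    -0.05     0.90]
d = (I − A) x:
  d_S = (+0.90)·320 + (-0.45)·310 + (-0.45)·130 = 90.00
  d_R = (+0.00)·320 + (+0.80)·310 + (-0.30)·130 = 209.00
  d_T = (-0.30)·320 + (-0.05)·310 + (+0.90)·130 = 5.50

d_S = 90.00, d_R = 209.00, d_T = 5.50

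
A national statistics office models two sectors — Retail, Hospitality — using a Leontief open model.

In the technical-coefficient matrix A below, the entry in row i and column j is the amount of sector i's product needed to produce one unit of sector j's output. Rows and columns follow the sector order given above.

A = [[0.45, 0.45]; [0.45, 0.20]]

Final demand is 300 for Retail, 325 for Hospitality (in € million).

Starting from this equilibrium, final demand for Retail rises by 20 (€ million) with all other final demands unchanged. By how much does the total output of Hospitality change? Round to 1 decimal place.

Δx_2 = 37.9

I − A =
  [   0.55    -0.45]
  [  -0.45     0.80]
det(I−A) = (0.55)(0.80) − (-0.45)(-0.45) = 0.2375
adj(I−A) = [[0.80, 0.45], [0.45, 0.55]]
(I − A)⁻¹ = adj(I−A) / det(I−A) ≈
  [   3.3684     1.8947]
  [   1.8947     2.3158]
Δx = (I − A)⁻¹ Δd with Δd having +20 in the Retail component and 0 elsewhere.
So Δx_2 = L_21 · (+20), where L_21 = adj(I−A)_21 / det(I−A) = 0.45 / 0.2375.
Δx_2 = 0.45 × (+20) / 0.2375 = 9.00 / 0.2375 ≈ 37.9.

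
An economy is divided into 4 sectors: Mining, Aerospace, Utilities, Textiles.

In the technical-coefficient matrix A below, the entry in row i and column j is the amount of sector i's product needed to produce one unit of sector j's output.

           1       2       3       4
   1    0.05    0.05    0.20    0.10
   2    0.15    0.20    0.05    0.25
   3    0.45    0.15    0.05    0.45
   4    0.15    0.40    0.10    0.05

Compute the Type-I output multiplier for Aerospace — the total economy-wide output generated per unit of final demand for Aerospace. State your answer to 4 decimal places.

I − A =
  [   0.95    -0.05    -0.20    -0.10]
  [  -0.15     0.80    -0.05    -0.25]
  [  -0.45    -0.15     0.95    -0.45]
  [  -0.15    -0.40    -0.10     0.95]
Compute the cofactors C_ij = (−1)^(i+j)·(3×3 minor ij) of I−A; the adjugate is their transpose:
adj(I−A) = Cᵀ =
  [ 0.571125   0.146875   0.145625   0.167750]
  [ 0.200250   0.696875   0.105625   0.254500]
  [ 0.405000   0.346875   0.600000   0.418125]
  [ 0.217125   0.353125   0.130625   0.630125]
det(I−A) = Σ_j (I−A)_1j·C_1j = (0.95)(0.571125) + (-0.05)(0.200250) + (-0.20)(0.405000) + (-0.10)(0.217125) = 0.42984375
(I − A)⁻¹ = adj(I−A) / det(I−A) ≈
  [   1.32868     0.34169     0.33879     0.39026]
  [   0.46587     1.62123     0.24573     0.59208]
  [   0.94220     0.80698     1.39586     0.97274]
  [   0.50513     0.82152     0.30389     1.46594]
The output multiplier for sector j is the column-j sum of the Leontief inverse (I − A)⁻¹ = adj(I−A) / det(I−A).
Column 2 of adj(I−A): (0.146875, 0.696875, 0.346875, 0.353125); det(I−A) = 0.42984375.
m_2 = (0.146875 + 0.696875 + 0.346875 + 0.353125) / 0.42984375 = 1.54375 / 0.42984375 ≈ 3.5914.

m_2 = 3.5914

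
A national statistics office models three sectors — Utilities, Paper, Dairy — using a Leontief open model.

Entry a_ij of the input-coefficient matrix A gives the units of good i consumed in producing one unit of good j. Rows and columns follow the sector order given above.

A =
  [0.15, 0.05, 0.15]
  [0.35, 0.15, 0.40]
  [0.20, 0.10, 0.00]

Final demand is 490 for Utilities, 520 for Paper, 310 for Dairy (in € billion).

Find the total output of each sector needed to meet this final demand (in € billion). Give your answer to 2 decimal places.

x_1 = 748.80, x_2 = 1192.57, x_3 = 579.02

I − A =
  [   0.85    -0.05    -0.15]
  [  -0.35     0.85    -0.40]
  [  -0.20    -0.10     1.00]
Cofactors of I−A, C_ij = (−1)^(i+j)·(minor ij) (rows/columns in the sector order above):
  C_11 = (0.85)(1.00) − (-0.40)(-0.10) = 0.8100
  C_12 = −[(-0.35)(1.00) − (-0.40)(-0.20)] = 0.4300
  C_13 = (-0.35)(-0.10) − (0.85)(-0.20) = 0.2050
  C_21 = −[(-0.05)(1.00) − (-0.15)(-0.10)] = 0.0650
  C_22 = (0.85)(1.00) − (-0.15)(-0.20) = 0.8200
  C_23 = −[(0.85)(-0.10) − (-0.05)(-0.20)] = 0.0950
  C_31 = (-0.05)(-0.40) − (-0.15)(0.85) = 0.1475
  C_32 = −[(0.85)(-0.40) − (-0.15)(-0.35)] = 0.3925
  C_33 = (0.85)(0.85) − (-0.05)(-0.35) = 0.7050
det(I−A) = Σ_j (I−A)_1j·C_1j = (0.85)(0.8100) + (-0.05)(0.4300) + (-0.15)(0.2050) = 0.63625
adj(I−A) = Cᵀ =
  [ 0.8100   0.0650   0.1475]
  [ 0.4300   0.8200   0.3925]
  [ 0.2050   0.0950   0.7050]
(I − A)⁻¹ = adj(I−A) / det(I−A) ≈
  [   1.2731     0.1022     0.2318]
  [   0.6758     1.2888     0.6169]
  [   0.3222     0.1493     1.1081]
x = (I − A)⁻¹ d = adj(I−A)·d / det(I−A), with det(I−A) = 0.63625:
  x_1 = (0.8100·490 + 0.0650·520 + 0.1475·310) / 0.63625 = 476.425 / 0.63625 ≈ 748.80
  x_2 = (0.4300·490 + 0.8200·520 + 0.3925·310) / 0.63625 = 758.775 / 0.63625 ≈ 1192.57
  x_3 = (0.2050·490 + 0.0950·520 + 0.7050·310) / 0.63625 = 368.40 / 0.63625 ≈ 579.02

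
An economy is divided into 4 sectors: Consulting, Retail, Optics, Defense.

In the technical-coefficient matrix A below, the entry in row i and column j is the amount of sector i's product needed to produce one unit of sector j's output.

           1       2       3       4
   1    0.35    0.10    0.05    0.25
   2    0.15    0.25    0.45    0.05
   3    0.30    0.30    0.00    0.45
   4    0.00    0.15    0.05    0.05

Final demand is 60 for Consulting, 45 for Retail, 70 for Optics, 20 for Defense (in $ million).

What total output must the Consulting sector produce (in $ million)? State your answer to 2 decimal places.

I − A =
  [   0.65    -0.10    -0.05    -0.25]
  [  -0.15     0.75    -0.45    -0.05]
  [  -0.30    -0.30     1.00    -0.45]
  [   0.00    -0.15    -0.05     0.95]
Compute the cofactors C_ij = (−1)^(i+j)·(3×3 minor ij) of I−A; the adjugate is their transpose:
adj(I−A) = Cᵀ =
  [ 0.528750   0.151625   0.104500   0.196625]
  [ 0.268125   0.584875   0.288500   0.238000]
  [ 0.264375   0.268875   0.438375   0.291375]
  [ 0.056250   0.106500   0.068625   0.357750]
det(I−A) = Σ_j (I−A)_1j·C_1j = (0.65)(0.528750) + (-0.10)(0.268125) + (-0.05)(0.264375) + (-0.25)(0.056250) = 0.28959375
(I − A)⁻¹ = adj(I−A) / det(I−A) ≈
  [   1.8258     0.5236     0.3609     0.6790]
  [   0.9259     2.0196     0.9962     0.8218]
  [   0.9129     0.9285     1.5138     1.0062]
  [   0.1942     0.3678     0.2370     1.2354]
x = (I − A)⁻¹ d = adj(I−A)·d / det(I−A), with det(I−A) = 0.28959375:
  x_1 = (0.528750·60 + 0.151625·45 + 0.104500·70 + 0.196625·20) / 0.28959375 = 49.795625 / 0.28959375 ≈ 171.95
  x_2 = (0.268125·60 + 0.584875·45 + 0.288500·70 + 0.238000·20) / 0.28959375 = 67.361875 / 0.28959375 ≈ 232.61
  x_3 = (0.264375·60 + 0.268875·45 + 0.438375·70 + 0.291375·20) / 0.28959375 = 64.475625 / 0.28959375 ≈ 222.64
  x_4 = (0.056250·60 + 0.106500·45 + 0.068625·70 + 0.357750·20) / 0.28959375 = 20.12625 / 0.28959375 ≈ 69.50

x_1 = 171.95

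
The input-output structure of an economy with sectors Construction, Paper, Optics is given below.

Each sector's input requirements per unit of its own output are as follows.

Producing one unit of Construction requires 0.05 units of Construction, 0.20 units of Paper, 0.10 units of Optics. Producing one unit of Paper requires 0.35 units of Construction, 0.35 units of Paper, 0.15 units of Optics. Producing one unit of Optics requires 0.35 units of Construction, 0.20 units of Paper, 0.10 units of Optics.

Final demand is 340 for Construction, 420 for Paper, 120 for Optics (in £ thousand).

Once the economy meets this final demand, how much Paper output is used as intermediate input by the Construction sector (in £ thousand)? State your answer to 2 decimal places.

I − A =
  [   0.95    -0.35    -0.35]
  [  -0.20     0.65    -0.20]
  [  -0.10    -0.15     0.90]
Cofactors of I−A, C_ij = (−1)^(i+j)·(minor ij) (rows/columns in the sector order above):
  C_11 = (0.65)(0.90) − (-0.20)(-0.15) = 0.5550
  C_12 = −[(-0.20)(0.90) − (-0.20)(-0.10)] = 0.2000
  C_13 = (-0.20)(-0.15) − (0.65)(-0.10) = 0.0950
  C_21 = −[(-0.35)(0.90) − (-0.35)(-0.15)] = 0.3675
  C_22 = (0.95)(0.90) − (-0.35)(-0.10) = 0.8200
  C_23 = −[(0.95)(-0.15) − (-0.35)(-0.10)] = 0.1775
  C_31 = (-0.35)(-0.20) − (-0.35)(0.65) = 0.2975
  C_32 = −[(0.95)(-0.20) − (-0.35)(-0.20)] = 0.2600
  C_33 = (0.95)(0.65) − (-0.35)(-0.20) = 0.5475
det(I−A) = Σ_j (I−A)_1j·C_1j = (0.95)(0.5550) + (-0.35)(0.2000) + (-0.35)(0.0950) = 0.4240
adj(I−A) = Cᵀ =
  [ 0.5550   0.3675   0.2975]
  [ 0.2000   0.8200   0.2600]
  [ 0.0950   0.1775   0.5475]
(I − A)⁻¹ = adj(I−A) / det(I−A) ≈
  [   1.3090     0.8667     0.7017]
  [   0.4717     1.9340     0.6132]
  [   0.2241     0.4186     1.2913]
First solve x = (I − A)⁻¹ d = adj(I−A)·d / det(I−A); in particular x_1 = (0.5550·340 + 0.3675·420 + 0.2975·120) / 0.4240 = 378.75 / 0.4240 ≈ 893.2783.
Intermediate flow from 2 to 1: z_21 = a_21 · x_1 = 0.20 × 378.75 / 0.4240 = 75.75 / 0.4240 ≈ 178.66.

z_21 = 178.66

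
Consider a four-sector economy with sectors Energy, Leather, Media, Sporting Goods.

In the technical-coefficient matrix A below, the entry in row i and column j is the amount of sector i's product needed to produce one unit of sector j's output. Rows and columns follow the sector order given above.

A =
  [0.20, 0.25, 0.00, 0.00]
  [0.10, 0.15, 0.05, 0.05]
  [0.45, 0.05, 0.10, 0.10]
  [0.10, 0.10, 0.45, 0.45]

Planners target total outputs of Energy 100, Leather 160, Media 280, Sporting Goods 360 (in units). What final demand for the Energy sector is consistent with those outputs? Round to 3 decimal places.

I − A =
  [   0.80    -0.25     0.00     0.00]
  [  -0.10     0.85    -0.05    -0.05]
  [  -0.45    -0.05     0.90    -0.10]
  [  -0.10    -0.10    -0.45     0.55]
d = (I − A) x:
  d_E = (+0.80)·100 + (-0.25)·160 + (+0.00)·280 + (+0.00)·360 = 40.000
  d_L = (-0.10)·100 + (+0.85)·160 + (-0.05)·280 + (-0.05)·360 = 94.000
  d_M = (-0.45)·100 + (-0.05)·160 + (+0.90)·280 + (-0.10)·360 = 163.000
  d_S = (-0.10)·100 + (-0.10)·160 + (-0.45)·280 + (+0.55)·360 = 46.000

d_E = 40.000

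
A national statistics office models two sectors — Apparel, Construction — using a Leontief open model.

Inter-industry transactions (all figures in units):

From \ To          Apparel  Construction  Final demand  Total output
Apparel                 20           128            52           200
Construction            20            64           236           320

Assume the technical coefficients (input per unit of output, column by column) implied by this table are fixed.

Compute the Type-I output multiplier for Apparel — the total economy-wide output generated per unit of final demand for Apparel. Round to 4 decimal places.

m_A = 1.3235

Technical coefficients a_ij = z_ij / X_j:
  a_AA = 20/200 = 0.10, a_CA = 20/200 = 0.10
  a_AC = 128/320 = 0.40, a_CC = 64/320 = 0.20
I − A =
  [   0.90    -0.40]
  [  -0.10     0.80]
det(I−A) = (0.90)(0.80) − (-0.40)(-0.10) = 0.6800
adj(I−A) = [[0.80, 0.40], [0.10, 0.90]]
(I − A)⁻¹ = adj(I−A) / det(I−A) ≈
  [   1.17647     0.58824]
  [   0.14706     1.32353]
The output multiplier for sector j is the column-j sum of the Leontief inverse (I − A)⁻¹ = adj(I−A) / det(I−A).
Column A of adj(I−A): (0.80, 0.10); det(I−A) = 0.6800.
m_A = (0.80 + 0.10) / 0.6800 = 0.90 / 0.6800 ≈ 1.3235.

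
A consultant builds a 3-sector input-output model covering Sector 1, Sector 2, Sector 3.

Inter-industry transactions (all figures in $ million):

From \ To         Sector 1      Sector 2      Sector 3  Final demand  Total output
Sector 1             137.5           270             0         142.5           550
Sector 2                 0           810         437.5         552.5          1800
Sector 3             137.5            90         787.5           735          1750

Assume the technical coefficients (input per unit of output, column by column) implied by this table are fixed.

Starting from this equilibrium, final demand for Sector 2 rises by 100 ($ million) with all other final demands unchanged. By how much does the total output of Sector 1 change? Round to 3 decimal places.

Δx_1 = 39.640

Technical coefficients a_ij = z_ij / X_j:
  a_11 = 137.5/550 = 0.25, a_21 = 0/550 = 0.00, a_31 = 137.5/550 = 0.25
  a_12 = 270/1800 = 0.15, a_22 = 810/1800 = 0.45, a_32 = 90/1800 = 0.05
  a_13 = 0/1750 = 0.00, a_23 = 437.5/1750 = 0.25, a_33 = 787.5/1750 = 0.45
I − A =
  [   0.75    -0.15     0.00]
  [   0.00     0.55    -0.25]
  [  -0.25    -0.05     0.55]
Cofactors of I−A, C_ij = (−1)^(i+j)·(minor ij) (rows/columns in the sector order above):
  C_11 = (0.55)(0.55) − (-0.25)(-0.05) = 0.2900
  C_12 = −[(0.00)(0.55) − (-0.25)(-0.25)] = 0.0625
  C_13 = (0.00)(-0.05) − (0.55)(-0.25) = 0.1375
  C_21 = −[(-0.15)(0.55) − (0.00)(-0.05)] = 0.0825
  C_22 = (0.75)(0.55) − (0.00)(-0.25) = 0.4125
  C_23 = −[(0.75)(-0.05) − (-0.15)(-0.25)] = 0.0750
  C_31 = (-0.15)(-0.25) − (0.00)(0.55) = 0.0375
  C_32 = −[(0.75)(-0.25) − (0.00)(0.00)] = 0.1875
  C_33 = (0.75)(0.55) − (-0.15)(0.00) = 0.4125
det(I−A) = Σ_j (I−A)_1j·C_1j = (0.75)(0.2900) + (-0.15)(0.0625) + (0.00)(0.1375) = 0.208125
adj(I−A) = Cᵀ =
  [ 0.2900   0.0825   0.0375]
  [ 0.0625   0.4125   0.1875]
  [ 0.1375   0.0750   0.4125]
(I − A)⁻¹ = adj(I−A) / det(I−A) ≈
  [   1.3934     0.3964     0.1802]
  [   0.3003     1.9820     0.9009]
  [   0.6607     0.3604     1.9820]
Δx = (I − A)⁻¹ Δd with Δd having +100 in the Sector 2 component and 0 elsewhere.
So Δx_1 = L_12 · (+100), where L_12 = adj(I−A)_12 / det(I−A) = 0.0825 / 0.208125.
Δx_1 = 0.0825 × (+100) / 0.208125 = 8.25 / 0.208125 ≈ 39.640.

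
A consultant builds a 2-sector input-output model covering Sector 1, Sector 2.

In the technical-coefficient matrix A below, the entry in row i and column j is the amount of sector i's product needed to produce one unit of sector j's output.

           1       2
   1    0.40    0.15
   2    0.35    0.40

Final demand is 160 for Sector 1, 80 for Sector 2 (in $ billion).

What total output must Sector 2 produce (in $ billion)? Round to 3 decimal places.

I − A =
  [   0.60    -0.15]
  [  -0.35     0.60]
det(I−A) = (0.60)(0.60) − (-0.15)(-0.35) = 0.3075
adj(I−A) = [[0.60, 0.15], [0.35, 0.60]]
(I − A)⁻¹ = adj(I−A) / det(I−A) ≈
  [   1.9512     0.4878]
  [   1.1382     1.9512]
x = (I − A)⁻¹ d = adj(I−A)·d / det(I−A), with det(I−A) = 0.3075:
  x_1 = (0.60·160 + 0.15·80) / 0.3075 = 108.00 / 0.3075 ≈ 351.220
  x_2 = (0.35·160 + 0.60·80) / 0.3075 = 104.00 / 0.3075 ≈ 338.211

x_2 = 338.211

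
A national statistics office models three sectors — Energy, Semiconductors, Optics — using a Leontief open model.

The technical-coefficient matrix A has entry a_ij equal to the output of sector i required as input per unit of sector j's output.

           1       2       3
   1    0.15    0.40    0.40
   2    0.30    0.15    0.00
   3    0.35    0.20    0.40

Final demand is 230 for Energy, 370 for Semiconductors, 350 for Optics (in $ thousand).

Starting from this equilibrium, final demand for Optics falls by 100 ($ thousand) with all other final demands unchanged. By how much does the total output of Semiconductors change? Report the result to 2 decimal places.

I − A =
  [   0.85    -0.40    -0.40]
  [  -0.30     0.85     0.00]
  [  -0.35    -0.20     0.60]
Cofactors of I−A, C_ij = (−1)^(i+j)·(minor ij) (rows/columns in the sector order above):
  C_11 = (0.85)(0.60) − (0.00)(-0.20) = 0.5100
  C_12 = −[(-0.30)(0.60) − (0.00)(-0.35)] = 0.1800
  C_13 = (-0.30)(-0.20) − (0.85)(-0.35) = 0.3575
  C_21 = −[(-0.40)(0.60) − (-0.40)(-0.20)] = 0.3200
  C_22 = (0.85)(0.60) − (-0.40)(-0.35) = 0.3700
  C_23 = −[(0.85)(-0.20) − (-0.40)(-0.35)] = 0.3100
  C_31 = (-0.40)(0.00) − (-0.40)(0.85) = 0.3400
  C_32 = −[(0.85)(0.00) − (-0.40)(-0.30)] = 0.1200
  C_33 = (0.85)(0.85) − (-0.40)(-0.30) = 0.6025
det(I−A) = Σ_j (I−A)_1j·C_1j = (0.85)(0.5100) + (-0.40)(0.1800) + (-0.40)(0.3575) = 0.2185
adj(I−A) = Cᵀ =
  [ 0.5100   0.3200   0.3400]
  [ 0.1800   0.3700   0.1200]
  [ 0.3575   0.3100   0.6025]
(I − A)⁻¹ = adj(I−A) / det(I−A) ≈
  [   2.3341     1.4645     1.5561]
  [   0.8238     1.6934     0.5492]
  [   1.6362     1.4188     2.7574]
Δx = (I − A)⁻¹ Δd with Δd having -100 in the Optics component and 0 elsewhere.
So Δx_2 = L_23 · (-100), where L_23 = adj(I−A)_23 / det(I−A) = 0.1200 / 0.2185.
Δx_2 = 0.1200 × (-100) / 0.2185 = -12.00 / 0.2185 ≈ -54.92.

Δx_2 = -54.92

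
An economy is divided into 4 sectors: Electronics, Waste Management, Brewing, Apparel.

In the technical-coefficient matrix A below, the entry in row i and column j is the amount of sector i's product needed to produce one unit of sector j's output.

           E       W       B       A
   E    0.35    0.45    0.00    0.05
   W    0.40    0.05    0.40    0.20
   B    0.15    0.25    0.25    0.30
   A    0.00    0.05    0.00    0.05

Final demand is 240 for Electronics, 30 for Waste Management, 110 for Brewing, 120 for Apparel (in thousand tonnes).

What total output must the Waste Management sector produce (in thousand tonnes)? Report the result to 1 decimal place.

I − A =
  [   0.65    -0.45     0.00    -0.05]
  [  -0.40     0.95    -0.40    -0.20]
  [  -0.15    -0.25     0.75    -0.30]
  [   0.00    -0.05     0.00     0.95]
Compute the cofactors C_ij = (−1)^(i+j)·(3×3 minor ij) of I−A; the adjugate is their transpose:
adj(I−A) = Cᵀ =
  [ 0.568375   0.322500   0.172000   0.152125]
  [ 0.342000   0.463125   0.247000   0.193500]
  [ 0.234875   0.228625   0.408125   0.189375]
  [ 0.018000   0.024375   0.013000   0.236125]
det(I−A) = Σ_j (I−A)_1j·C_1j = (0.65)(0.568375) + (-0.45)(0.342000) + (0.00)(0.234875) + (-0.05)(0.018000) = 0.21464375
(I − A)⁻¹ = adj(I−A) / det(I−A) ≈
  [   2.6480     1.5025     0.8013     0.7087]
  [   1.5933     2.1576     1.1507     0.9015]
  [   1.0943     1.0651     1.9014     0.8823]
  [   0.0839     0.1136     0.0606     1.1001]
x = (I − A)⁻¹ d = adj(I−A)·d / det(I−A), with det(I−A) = 0.21464375:
  x_E = (0.568375·240 + 0.322500·30 + 0.172000·110 + 0.152125·120) / 0.21464375 = 183.26 / 0.21464375 ≈ 853.8
  x_W = (0.342000·240 + 0.463125·30 + 0.247000·110 + 0.193500·120) / 0.21464375 = 146.36375 / 0.21464375 ≈ 681.9
  x_B = (0.234875·240 + 0.228625·30 + 0.408125·110 + 0.189375·120) / 0.21464375 = 130.8475 / 0.21464375 ≈ 609.6
  x_A = (0.018000·240 + 0.024375·30 + 0.013000·110 + 0.236125·120) / 0.21464375 = 34.81625 / 0.21464375 ≈ 162.2

x_W = 681.9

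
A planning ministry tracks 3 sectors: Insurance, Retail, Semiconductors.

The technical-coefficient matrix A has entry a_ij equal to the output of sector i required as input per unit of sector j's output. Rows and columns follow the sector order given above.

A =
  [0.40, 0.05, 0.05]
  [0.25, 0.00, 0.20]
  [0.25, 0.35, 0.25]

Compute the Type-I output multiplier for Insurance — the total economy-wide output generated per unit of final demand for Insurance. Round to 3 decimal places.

m_1 = 3.309

I − A =
  [   0.60    -0.05    -0.05]
  [  -0.25     1.00    -0.20]
  [  -0.25    -0.35     0.75]
Cofactors of I−A, C_ij = (−1)^(i+j)·(minor ij) (rows/columns in the sector order above):
  C_11 = (1.00)(0.75) − (-0.20)(-0.35) = 0.6800
  C_12 = −[(-0.25)(0.75) − (-0.20)(-0.25)] = 0.2375
  C_13 = (-0.25)(-0.35) − (1.00)(-0.25) = 0.3375
  C_21 = −[(-0.05)(0.75) − (-0.05)(-0.35)] = 0.0550
  C_22 = (0.60)(0.75) − (-0.05)(-0.25) = 0.4375
  C_23 = −[(0.60)(-0.35) − (-0.05)(-0.25)] = 0.2225
  C_31 = (-0.05)(-0.20) − (-0.05)(1.00) = 0.0600
  C_32 = −[(0.60)(-0.20) − (-0.05)(-0.25)] = 0.1325
  C_33 = (0.60)(1.00) − (-0.05)(-0.25) = 0.5875
det(I−A) = Σ_j (I−A)_1j·C_1j = (0.60)(0.6800) + (-0.05)(0.2375) + (-0.05)(0.3375) = 0.37925
adj(I−A) = Cᵀ =
  [ 0.6800   0.0550   0.0600]
  [ 0.2375   0.4375   0.1325]
  [ 0.3375   0.2225   0.5875]
(I − A)⁻¹ = adj(I−A) / det(I−A) ≈
  [   1.7930     0.1450     0.1582]
  [   0.6262     1.1536     0.3494]
  [   0.8899     0.5867     1.5491]
The output multiplier for sector j is the column-j sum of the Leontief inverse (I − A)⁻¹ = adj(I−A) / det(I−A).
Column 1 of adj(I−A): (0.6800, 0.2375, 0.3375); det(I−A) = 0.37925.
m_1 = (0.6800 + 0.2375 + 0.3375) / 0.37925 = 1.255 / 0.37925 ≈ 3.309.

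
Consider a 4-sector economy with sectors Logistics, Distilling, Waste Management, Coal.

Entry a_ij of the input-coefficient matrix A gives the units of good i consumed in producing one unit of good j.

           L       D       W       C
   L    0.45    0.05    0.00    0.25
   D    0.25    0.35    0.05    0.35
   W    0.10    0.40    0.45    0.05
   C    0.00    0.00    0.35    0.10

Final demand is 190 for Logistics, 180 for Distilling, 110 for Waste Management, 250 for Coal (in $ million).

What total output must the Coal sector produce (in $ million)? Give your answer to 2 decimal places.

I − A =
  [   0.55    -0.05     0.00    -0.25]
  [  -0.25     0.65    -0.05    -0.35]
  [  -0.10    -0.40     0.55    -0.05]
  [   0.00     0.00    -0.35     0.90]
Compute the cofactors C_ij = (−1)^(i+j)·(3×3 minor ij) of I−A; the adjugate is their transpose:
adj(I−A) = Cᵀ =
  [ 0.243375   0.058875   0.065250   0.094125]
  [ 0.136125   0.253875   0.114000   0.142875]
  [ 0.148500   0.202500   0.310500   0.137250]
  [ 0.057750   0.078750   0.120750   0.178500]
det(I−A) = Σ_j (I−A)_1j·C_1j = (0.55)(0.243375) + (-0.05)(0.136125) + (0.00)(0.148500) + (-0.25)(0.057750) = 0.1126125
(I − A)⁻¹ = adj(I−A) / det(I−A) ≈
  [   2.1612     0.5228     0.5794     0.8358]
  [   1.2088     2.2544     1.0123     1.2687]
  [   1.3187     1.7982     2.7572     1.2188]
  [   0.5128     0.6993     1.0723     1.5851]
x = (I − A)⁻¹ d = adj(I−A)·d / det(I−A), with det(I−A) = 0.1126125:
  x_L = (0.243375·190 + 0.058875·180 + 0.065250·110 + 0.094125·250) / 0.1126125 = 87.5475 / 0.1126125 ≈ 777.42
  x_D = (0.136125·190 + 0.253875·180 + 0.114000·110 + 0.142875·250) / 0.1126125 = 119.82 / 0.1126125 ≈ 1064.00
  x_W = (0.148500·190 + 0.202500·180 + 0.310500·110 + 0.137250·250) / 0.1126125 = 133.1325 / 0.1126125 ≈ 1182.22
  x_C = (0.057750·190 + 0.078750·180 + 0.120750·110 + 0.178500·250) / 0.1126125 = 83.055 / 0.1126125 ≈ 737.53

x_C = 737.53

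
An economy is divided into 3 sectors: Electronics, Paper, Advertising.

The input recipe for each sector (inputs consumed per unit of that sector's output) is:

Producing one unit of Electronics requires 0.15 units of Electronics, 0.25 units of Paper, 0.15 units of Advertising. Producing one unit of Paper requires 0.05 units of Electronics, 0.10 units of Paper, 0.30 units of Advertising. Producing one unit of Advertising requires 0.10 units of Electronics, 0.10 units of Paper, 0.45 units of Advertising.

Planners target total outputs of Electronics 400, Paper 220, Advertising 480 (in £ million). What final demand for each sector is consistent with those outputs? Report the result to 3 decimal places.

d_1 = 281.000, d_2 = 50.000, d_3 = 138.000

I − A =
  [   0.85    -0.05    -0.10]
  [  -0.25     0.90    -0.10]
  [  -0.15    -0.30     0.55]
d = (I − A) x:
  d_1 = (+0.85)·400 + (-0.05)·220 + (-0.10)·480 = 281.000
  d_2 = (-0.25)·400 + (+0.90)·220 + (-0.10)·480 = 50.000
  d_3 = (-0.15)·400 + (-0.30)·220 + (+0.55)·480 = 138.000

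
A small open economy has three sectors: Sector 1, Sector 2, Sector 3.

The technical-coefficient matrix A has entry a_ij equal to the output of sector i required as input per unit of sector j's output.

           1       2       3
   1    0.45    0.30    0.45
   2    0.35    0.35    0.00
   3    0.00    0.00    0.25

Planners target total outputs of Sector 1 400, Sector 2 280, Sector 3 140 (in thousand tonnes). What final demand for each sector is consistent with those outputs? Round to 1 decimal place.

d_1 = 73.0, d_2 = 42.0, d_3 = 105.0

I − A =
  [   0.55    -0.30    -0.45]
  [  -0.35     0.65     0.00]
  [   0.00     0.00     0.75]
d = (I − A) x:
  d_1 = (+0.55)·400 + (-0.30)·280 + (-0.45)·140 = 73.0
  d_2 = (-0.35)·400 + (+0.65)·280 + (+0.00)·140 = 42.0
  d_3 = (+0.00)·400 + (+0.00)·280 + (+0.75)·140 = 105.0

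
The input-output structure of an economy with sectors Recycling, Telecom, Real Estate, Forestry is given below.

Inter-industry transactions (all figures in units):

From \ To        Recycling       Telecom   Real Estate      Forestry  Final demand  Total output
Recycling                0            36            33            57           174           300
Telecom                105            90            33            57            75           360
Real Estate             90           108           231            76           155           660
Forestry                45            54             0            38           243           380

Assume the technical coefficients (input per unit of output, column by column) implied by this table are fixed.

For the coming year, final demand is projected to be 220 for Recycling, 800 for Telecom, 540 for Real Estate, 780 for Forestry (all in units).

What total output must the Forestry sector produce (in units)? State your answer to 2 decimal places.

x_4 = 1288.79

Technical coefficients a_ij = z_ij / X_j:
  a_11 = 0/300 = 0.00, a_21 = 105/300 = 0.35, a_31 = 90/300 = 0.30, a_41 = 45/300 = 0.15
  a_12 = 36/360 = 0.10, a_22 = 90/360 = 0.25, a_32 = 108/360 = 0.30, a_42 = 54/360 = 0.15
  a_13 = 33/660 = 0.05, a_23 = 33/660 = 0.05, a_33 = 231/660 = 0.35, a_43 = 0/660 = 0.00
  a_14 = 57/380 = 0.15, a_24 = 57/380 = 0.15, a_34 = 76/380 = 0.20, a_44 = 38/380 = 0.10
I − A =
  [   1.00    -0.10    -0.05    -0.15]
  [  -0.35     0.75    -0.05    -0.15]
  [  -0.30    -0.30     0.65    -0.20]
  [  -0.15    -0.15     0.00     0.90]
Compute the cofactors C_ij = (−1)^(i+j)·(3×3 minor ij) of I−A; the adjugate is their transpose:
adj(I−A) = Cᵀ =
  [ 0.409125   0.088125   0.038250   0.091375]
  [ 0.234375   0.555375   0.060750   0.145125]
  [ 0.330000   0.330000   0.594000   0.242000]
  [ 0.107250   0.107250   0.016500   0.431750]
det(I−A) = Σ_j (I−A)_1j·C_1j = (1.00)(0.409125) + (-0.10)(0.234375) + (-0.05)(0.330000) + (-0.15)(0.107250) = 0.3531
(I − A)⁻¹ = adj(I−A) / det(I−A) ≈
  [   1.1587     0.2496     0.1083     0.2588]
  [   0.6638     1.5729     0.1720     0.4110]
  [   0.9346     0.9346     1.6822     0.6854]
  [   0.3037     0.3037     0.0467     1.2227]
x = (I − A)⁻¹ d = adj(I−A)·d / det(I−A), with det(I−A) = 0.3531:
  x_1 = (0.409125·220 + 0.088125·800 + 0.038250·540 + 0.091375·780) / 0.3531 = 252.435 / 0.3531 ≈ 714.91
  x_2 = (0.234375·220 + 0.555375·800 + 0.060750·540 + 0.145125·780) / 0.3531 = 641.865 / 0.3531 ≈ 1817.80
  x_3 = (0.330000·220 + 0.330000·800 + 0.594000·540 + 0.242000·780) / 0.3531 = 846.12 / 0.3531 ≈ 2396.26
  x_4 = (0.107250·220 + 0.107250·800 + 0.016500·540 + 0.431750·780) / 0.3531 = 455.07 / 0.3531 ≈ 1288.79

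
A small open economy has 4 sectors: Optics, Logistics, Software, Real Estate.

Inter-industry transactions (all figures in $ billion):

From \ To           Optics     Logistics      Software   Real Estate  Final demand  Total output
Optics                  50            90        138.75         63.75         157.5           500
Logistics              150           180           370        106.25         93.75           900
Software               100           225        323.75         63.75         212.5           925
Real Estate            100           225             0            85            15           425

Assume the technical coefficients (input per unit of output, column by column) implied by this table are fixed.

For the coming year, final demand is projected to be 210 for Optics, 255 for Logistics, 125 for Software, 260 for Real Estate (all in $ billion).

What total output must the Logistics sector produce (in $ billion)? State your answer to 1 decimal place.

Technical coefficients a_ij = z_ij / X_j:
  a_11 = 50/500 = 0.10, a_21 = 150/500 = 0.30, a_31 = 100/500 = 0.20, a_41 = 100/500 = 0.20
  a_12 = 90/900 = 0.10, a_22 = 180/900 = 0.20, a_32 = 225/900 = 0.25, a_42 = 225/900 = 0.25
  a_13 = 138.75/925 = 0.15, a_23 = 370/925 = 0.40, a_33 = 323.75/925 = 0.35, a_43 = 0/925 = 0.00
  a_14 = 63.75/425 = 0.15, a_24 = 106.25/425 = 0.25, a_34 = 63.75/425 = 0.15, a_44 = 85/425 = 0.20
I − A =
  [   0.90    -0.10    -0.15    -0.15]
  [  -0.30     0.80    -0.40    -0.25]
  [  -0.20    -0.25     0.65    -0.15]
  [  -0.20    -0.25     0.00     0.80]
Compute the cofactors C_ij = (−1)^(i+j)·(3×3 minor ij) of I−A; the adjugate is their transpose:
adj(I−A) = Cᵀ =
  [ 0.280375   0.112000   0.133625   0.112625]
  [ 0.264500   0.420000   0.319500   0.240750]
  [ 0.223250   0.232750   0.455500   0.200000]
  [ 0.152750   0.159250   0.133250   0.315250]
det(I−A) = Σ_j (I−A)_1j·C_1j = (0.90)(0.280375) + (-0.10)(0.264500) + (-0.15)(0.223250) + (-0.15)(0.152750) = 0.1694875
(I − A)⁻¹ = adj(I−A) / det(I−A) ≈
  [   1.6543     0.6608     0.7884     0.6645]
  [   1.5606     2.4781     1.8851     1.4205]
  [   1.3172     1.3733     2.6875     1.1800]
  [   0.9012     0.9396     0.7862     1.8600]
x = (I − A)⁻¹ d = adj(I−A)·d / det(I−A), with det(I−A) = 0.1694875:
  x_1 = (0.280375·210 + 0.112000·255 + 0.133625·125 + 0.112625·260) / 0.1694875 = 133.424375 / 0.1694875 ≈ 787.2
  x_2 = (0.264500·210 + 0.420000·255 + 0.319500·125 + 0.240750·260) / 0.1694875 = 265.1775 / 0.1694875 ≈ 1564.6
  x_3 = (0.223250·210 + 0.232750·255 + 0.455500·125 + 0.200000·260) / 0.1694875 = 215.17125 / 0.1694875 ≈ 1269.5
  x_4 = (0.152750·210 + 0.159250·255 + 0.133250·125 + 0.315250·260) / 0.1694875 = 171.3075 / 0.1694875 ≈ 1010.7

x_2 = 1564.6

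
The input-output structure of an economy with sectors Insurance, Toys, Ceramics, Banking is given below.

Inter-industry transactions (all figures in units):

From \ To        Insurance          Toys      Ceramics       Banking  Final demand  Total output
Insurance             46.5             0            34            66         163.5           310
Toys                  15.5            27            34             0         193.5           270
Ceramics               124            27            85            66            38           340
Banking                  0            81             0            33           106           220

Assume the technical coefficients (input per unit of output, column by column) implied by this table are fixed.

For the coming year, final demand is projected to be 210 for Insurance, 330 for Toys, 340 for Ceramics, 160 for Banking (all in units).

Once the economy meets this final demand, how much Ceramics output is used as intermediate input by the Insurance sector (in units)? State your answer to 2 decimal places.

Technical coefficients a_ij = z_ij / X_j:
  a_II = 46.5/310 = 0.15, a_TI = 15.5/310 = 0.05, a_CI = 124/310 = 0.40, a_BI = 0/310 = 0.00
  a_IT = 0/270 = 0.00, a_TT = 27/270 = 0.10, a_CT = 27/270 = 0.10, a_BT = 81/270 = 0.30
  a_IC = 34/340 = 0.10, a_TC = 34/340 = 0.10, a_CC = 85/340 = 0.25, a_BC = 0/340 = 0.00
  a_IB = 66/220 = 0.30, a_TB = 0/220 = 0.00, a_CB = 66/220 = 0.30, a_BB = 33/220 = 0.15
I − A =
  [   0.85     0.00    -0.10    -0.30]
  [  -0.05     0.90    -0.10     0.00]
  [  -0.40    -0.10     0.75    -0.30]
  [   0.00    -0.30     0.00     0.85]
Compute the cofactors C_ij = (−1)^(i+j)·(3×3 minor ij) of I−A; the adjugate is their transpose:
adj(I−A) = Cᵀ =
  [ 0.556250   0.085000   0.085500   0.226500]
  [ 0.065875   0.507875   0.076500   0.050250]
  [ 0.314750   0.184750   0.645750   0.339000]
  [ 0.023250   0.179250   0.027000   0.528750]
det(I−A) = Σ_j (I−A)_1j·C_1j = (0.85)(0.556250) + (0.00)(0.065875) + (-0.10)(0.314750) + (-0.30)(0.023250) = 0.4343625
(I − A)⁻¹ = adj(I−A) / det(I−A) ≈
  [   1.2806     0.1957     0.1968     0.5215]
  [   0.1517     1.1692     0.1761     0.1157]
  [   0.7246     0.4253     1.4867     0.7805]
  [   0.0535     0.4127     0.0622     1.2173]
First solve x = (I − A)⁻¹ d = adj(I−A)·d / det(I−A); in particular x_I = (0.556250·210 + 0.085000·330 + 0.085500·340 + 0.226500·160) / 0.4343625 = 210.1725 / 0.4343625 ≈ 483.8643.
Intermediate flow from C to I: z_CI = a_CI · x_I = 0.40 × 210.1725 / 0.4343625 = 84.069 / 0.4343625 ≈ 193.55.

z_CI = 193.55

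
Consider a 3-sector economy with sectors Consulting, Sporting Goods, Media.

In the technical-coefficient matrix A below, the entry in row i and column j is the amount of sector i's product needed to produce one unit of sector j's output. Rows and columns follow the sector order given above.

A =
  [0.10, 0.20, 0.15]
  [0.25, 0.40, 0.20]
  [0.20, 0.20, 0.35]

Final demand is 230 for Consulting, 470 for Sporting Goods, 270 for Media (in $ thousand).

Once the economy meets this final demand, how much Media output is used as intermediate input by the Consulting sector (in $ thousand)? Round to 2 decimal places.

I − A =
  [   0.90    -0.20    -0.15]
  [  -0.25     0.60    -0.20]
  [  -0.20    -0.20     0.65]
Cofactors of I−A, C_ij = (−1)^(i+j)·(minor ij) (rows/columns in the sector order above):
  C_11 = (0.60)(0.65) − (-0.20)(-0.20) = 0.3500
  C_12 = −[(-0.25)(0.65) − (-0.20)(-0.20)] = 0.2025
  C_13 = (-0.25)(-0.20) − (0.60)(-0.20) = 0.1700
  C_21 = −[(-0.20)(0.65) − (-0.15)(-0.20)] = 0.1600
  C_22 = (0.90)(0.65) − (-0.15)(-0.20) = 0.5550
  C_23 = −[(0.90)(-0.20) − (-0.20)(-0.20)] = 0.2200
  C_31 = (-0.20)(-0.20) − (-0.15)(0.60) = 0.1300
  C_32 = −[(0.90)(-0.20) − (-0.15)(-0.25)] = 0.2175
  C_33 = (0.90)(0.60) − (-0.20)(-0.25) = 0.4900
det(I−A) = Σ_j (I−A)_1j·C_1j = (0.90)(0.3500) + (-0.20)(0.2025) + (-0.15)(0.1700) = 0.2490
adj(I−A) = Cᵀ =
  [ 0.3500   0.1600   0.1300]
  [ 0.2025   0.5550   0.2175]
  [ 0.1700   0.2200   0.4900]
(I − A)⁻¹ = adj(I−A) / det(I−A) ≈
  [   1.4056     0.6426     0.5221]
  [   0.8133     2.2289     0.8735]
  [   0.6827     0.8835     1.9679]
First solve x = (I − A)⁻¹ d = adj(I−A)·d / det(I−A); in particular x_1 = (0.3500·230 + 0.1600·470 + 0.1300·270) / 0.2490 = 190.80 / 0.2490 ≈ 766.2651.
Intermediate flow from 3 to 1: z_31 = a_31 · x_1 = 0.20 × 190.80 / 0.2490 = 38.16 / 0.2490 ≈ 153.25.

z_31 = 153.25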